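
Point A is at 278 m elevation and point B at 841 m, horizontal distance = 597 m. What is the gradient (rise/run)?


gradient = (841 - 278) / 597 = 563 / 597 = 0.943

0.943


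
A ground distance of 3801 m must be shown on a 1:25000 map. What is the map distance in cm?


map_cm = 3801 * 100 / 25000 = 15.204 cm ≈ 15.2 cm

15.2 cm


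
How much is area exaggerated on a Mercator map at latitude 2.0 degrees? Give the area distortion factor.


area_distortion = 1/cos^2(2.0) = 1.001

1.001


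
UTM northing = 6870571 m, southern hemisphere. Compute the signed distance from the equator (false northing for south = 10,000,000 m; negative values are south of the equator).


For southern: actual = 6870571 - 10000000 = -3129429 m

-3129429 m


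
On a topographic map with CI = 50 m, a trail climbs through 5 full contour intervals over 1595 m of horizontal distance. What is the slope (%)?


elevation change = 5 * 50 = 250 m
slope = 250 / 1595 * 100 = 15.7%

15.7%


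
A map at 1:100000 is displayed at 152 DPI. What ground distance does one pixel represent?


pixel_cm = 2.54 / 152 ≈ 0.016711 cm
ground = pixel_cm * 100000 / 100 = 2.54 * 100000 / (152 * 100) = 254000 / 15200 ≈ 16.71 m

16.71 m


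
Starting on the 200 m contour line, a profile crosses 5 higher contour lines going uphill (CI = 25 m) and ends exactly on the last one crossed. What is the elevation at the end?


elevation = 200 + 5 * 25 = 325 m

325 m


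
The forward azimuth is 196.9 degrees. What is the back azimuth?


back azimuth = (196.9 + 180) mod 360 = 16.9 degrees

16.9 degrees


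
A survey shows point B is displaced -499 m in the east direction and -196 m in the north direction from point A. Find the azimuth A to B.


az = atan2(-499, -196) = -111.4 deg
adjusted to 0-360: 248.6 degrees

248.6 degrees


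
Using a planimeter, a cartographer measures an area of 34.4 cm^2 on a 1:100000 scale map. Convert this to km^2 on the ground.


ground_area = 34.4 * (100000/100)^2 = 34400000.0 m^2 = 34.4 km^2

34.4 km^2


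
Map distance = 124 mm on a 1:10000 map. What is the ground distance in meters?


ground = 124 mm * 10000 / 1000 = 1240.0 m

1240.0 m


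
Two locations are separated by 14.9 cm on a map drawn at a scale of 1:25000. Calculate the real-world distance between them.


ground = 14.9 cm * 25000 / 100 = 3725.0 m = 3.725 km

3.725 km


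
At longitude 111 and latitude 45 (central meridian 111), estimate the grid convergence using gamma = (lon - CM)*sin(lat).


gamma = (111 - 111) * sin(45) = 0 * 0.707107 = 0.0 degrees

0.0 degrees


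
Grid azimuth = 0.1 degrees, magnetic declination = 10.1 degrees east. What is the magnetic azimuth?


magnetic azimuth = grid azimuth - declination (east +ve)
mag_az = 0.1 - 10.1 = 350.0 degrees

350.0 degrees


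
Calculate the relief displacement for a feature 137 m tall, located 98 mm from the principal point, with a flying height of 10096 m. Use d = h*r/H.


d = h * r / H = 137 * 98 / 10096 = 1.33 mm

1.33 mm


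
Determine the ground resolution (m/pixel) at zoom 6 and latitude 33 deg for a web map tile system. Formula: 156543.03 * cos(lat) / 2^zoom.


res = 156543.03 * cos(33) / 2^6 = 156543.03 * 0.83867057 / 64 = 2051.38 m/pixel

2051.38 m/pixel


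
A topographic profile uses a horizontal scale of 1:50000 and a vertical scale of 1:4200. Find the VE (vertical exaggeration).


VE = horizontal_scale / vertical_scale = 50000 / 4200 ≈ 11.9

11.9x


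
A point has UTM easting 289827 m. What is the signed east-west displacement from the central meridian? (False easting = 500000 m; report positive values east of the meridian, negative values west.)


displacement = 289827 - 500000 = -210173 m

-210173 m


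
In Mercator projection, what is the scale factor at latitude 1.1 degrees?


SF = 1 / cos(1.1) = 1 / 0.999816 = 1.0

1.0


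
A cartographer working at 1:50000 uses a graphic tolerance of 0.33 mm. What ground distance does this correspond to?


ground = 0.33 mm * 50000 / 1000 = 16.5 m

16.5 m


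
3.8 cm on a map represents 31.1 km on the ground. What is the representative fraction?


ground = 31.1 km = 3110000 cm; RF denominator = ground / map = 3110000 / 3.8 ≈ 818421; RF = 1:818421

1:818421


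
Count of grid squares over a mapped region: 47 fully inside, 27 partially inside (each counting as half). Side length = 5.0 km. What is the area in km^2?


effective squares = 47 + 27 * 0.5 = 60.5
area = 60.5 * 25.0 = 1512.5 km^2

1512.5 km^2


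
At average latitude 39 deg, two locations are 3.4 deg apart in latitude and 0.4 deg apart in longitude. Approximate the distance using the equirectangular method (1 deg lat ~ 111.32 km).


dlat_km = 3.4 * 111.32 = 378.488
dlon_km = 0.4 * 111.32 * cos(39) ≈ 34.605
dist = sqrt(378.488^2 + 34.605^2) ≈ 380.1 km

380.1 km


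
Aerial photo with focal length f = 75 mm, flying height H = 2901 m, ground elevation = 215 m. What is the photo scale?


scale = f / (H - h) = 75 mm / 2686 m = 75 / 2686000 = 1:35813

1:35813


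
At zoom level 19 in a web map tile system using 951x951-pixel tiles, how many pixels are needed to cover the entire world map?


tiles per axis = 2^19 = 524288
total tiles = 524288^2 = 274877906944
pixels per axis = 524288 * 951 = 498597888
total pixels = 498597888^2 = 248599853918060544

248599853918060544 pixels


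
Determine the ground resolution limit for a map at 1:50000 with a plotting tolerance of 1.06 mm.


ground = 1.06 mm * 50000 / 1000 = 53.0 m

53.0 m


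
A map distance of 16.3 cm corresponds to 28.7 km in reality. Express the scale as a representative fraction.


ground = 28.7 km = 2870000 cm; RF denominator = ground / map = 2870000 / 16.3 ≈ 176074; RF = 1:176074

1:176074


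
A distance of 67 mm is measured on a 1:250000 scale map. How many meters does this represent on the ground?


ground = 67 mm * 250000 / 1000 = 16750.0 m

16750.0 m


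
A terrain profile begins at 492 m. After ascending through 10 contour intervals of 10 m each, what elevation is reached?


elevation = 492 + 10 * 10 = 592 m

592 m


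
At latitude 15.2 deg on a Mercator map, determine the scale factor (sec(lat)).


SF = 1 / cos(15.2) = 1 / 0.965016 = 1.036

1.036


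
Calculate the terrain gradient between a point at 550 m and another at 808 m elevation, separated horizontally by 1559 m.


gradient = (808 - 550) / 1559 = 258 / 1559 = 0.1655

0.1655


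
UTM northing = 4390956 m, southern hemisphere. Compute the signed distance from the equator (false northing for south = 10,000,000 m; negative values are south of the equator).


For southern: actual = 4390956 - 10000000 = -5609044 m

-5609044 m


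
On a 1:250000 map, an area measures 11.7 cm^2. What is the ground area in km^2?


ground_area = 11.7 * (250000/100)^2 = 73125000.0 m^2 = 73.125 km^2

73.125 km^2


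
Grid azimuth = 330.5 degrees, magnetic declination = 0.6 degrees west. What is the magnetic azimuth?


magnetic azimuth = grid azimuth - declination (east +ve)
mag_az = 330.5 - -0.6 = 331.1 degrees

331.1 degrees


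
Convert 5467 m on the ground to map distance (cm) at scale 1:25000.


map_cm = 5467 * 100 / 25000 = 21.868 cm ≈ 21.87 cm

21.87 cm


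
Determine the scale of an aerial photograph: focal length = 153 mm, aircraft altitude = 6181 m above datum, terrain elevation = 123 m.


scale = f / (H - h) = 153 mm / 6058 m = 153 / 6058000 = 1:39595

1:39595


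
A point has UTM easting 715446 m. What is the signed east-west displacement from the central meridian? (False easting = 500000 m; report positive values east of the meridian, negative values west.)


displacement = 715446 - 500000 = 215446 m

215446 m


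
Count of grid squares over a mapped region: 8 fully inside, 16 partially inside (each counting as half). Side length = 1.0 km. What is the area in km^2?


effective squares = 8 + 16 * 0.5 = 16.0
area = 16.0 * 1.0 = 16.0 km^2

16.0 km^2


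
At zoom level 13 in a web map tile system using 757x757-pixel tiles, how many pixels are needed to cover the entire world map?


tiles per axis = 2^13 = 8192
total tiles = 8192^2 = 67108864
pixels per axis = 8192 * 757 = 6201344
total pixels = 6201344^2 = 38456667406336

38456667406336 pixels


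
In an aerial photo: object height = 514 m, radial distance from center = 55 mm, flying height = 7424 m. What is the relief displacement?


d = h * r / H = 514 * 55 / 7424 = 3.81 mm

3.81 mm


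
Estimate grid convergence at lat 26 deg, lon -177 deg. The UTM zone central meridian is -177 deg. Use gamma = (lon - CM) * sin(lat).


gamma = (-177 - -177) * sin(26) = 0 * 0.438371 = 0.0 degrees

0.0 degrees


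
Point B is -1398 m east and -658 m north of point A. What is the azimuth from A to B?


az = atan2(-1398, -658) = -115.2 deg
adjusted to 0-360: 244.8 degrees

244.8 degrees


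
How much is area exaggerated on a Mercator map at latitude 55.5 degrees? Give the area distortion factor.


area_distortion = 1/cos^2(55.5) = 3.117

3.117


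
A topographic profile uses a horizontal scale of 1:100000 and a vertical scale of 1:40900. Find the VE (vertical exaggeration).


VE = horizontal_scale / vertical_scale = 100000 / 40900 ≈ 2.4

2.4x


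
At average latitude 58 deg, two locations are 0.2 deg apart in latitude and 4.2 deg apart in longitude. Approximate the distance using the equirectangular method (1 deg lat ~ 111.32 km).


dlat_km = 0.2 * 111.32 = 22.264
dlon_km = 4.2 * 111.32 * cos(58) ≈ 247.761
dist = sqrt(22.264^2 + 247.761^2) ≈ 248.8 km

248.8 km


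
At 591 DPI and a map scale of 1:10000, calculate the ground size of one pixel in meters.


pixel_cm = 2.54 / 591 ≈ 0.004298 cm
ground = pixel_cm * 10000 / 100 = 2.54 * 10000 / (591 * 100) = 25400 / 59100 ≈ 0.43 m

0.43 m


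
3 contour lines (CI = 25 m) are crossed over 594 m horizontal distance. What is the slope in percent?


elevation change = 3 * 25 = 75 m
slope = 75 / 594 * 100 = 12.6%

12.6%


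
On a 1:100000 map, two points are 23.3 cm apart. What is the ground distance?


ground = 23.3 cm * 100000 / 100 = 23300.0 m = 23.3 km

23.3 km


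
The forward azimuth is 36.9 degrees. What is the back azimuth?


back azimuth = (36.9 + 180) mod 360 = 216.9 degrees

216.9 degrees


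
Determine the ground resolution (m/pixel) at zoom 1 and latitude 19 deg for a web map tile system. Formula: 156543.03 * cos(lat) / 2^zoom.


res = 156543.03 * cos(19) / 2^1 = 156543.03 * 0.94551858 / 2 = 74007.17 m/pixel

74007.17 m/pixel


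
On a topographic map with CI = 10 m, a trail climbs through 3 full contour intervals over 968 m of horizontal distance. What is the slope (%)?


elevation change = 3 * 10 = 30 m
slope = 30 / 968 * 100 = 3.1%

3.1%


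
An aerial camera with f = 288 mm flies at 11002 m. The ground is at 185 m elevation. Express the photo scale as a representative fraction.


scale = f / (H - h) = 288 mm / 10817 m = 288 / 10817000 = 1:37559

1:37559


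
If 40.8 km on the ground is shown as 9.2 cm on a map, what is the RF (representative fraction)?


ground = 40.8 km = 4080000 cm; RF denominator = ground / map = 4080000 / 9.2 ≈ 443478; RF = 1:443478

1:443478


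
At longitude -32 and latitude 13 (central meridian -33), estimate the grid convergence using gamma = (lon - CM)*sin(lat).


gamma = (-32 - -33) * sin(13) = 1 * 0.224951 = 0.225 degrees

0.225 degrees


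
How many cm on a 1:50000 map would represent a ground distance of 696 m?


map_cm = 696 * 100 / 50000 = 1.392 cm ≈ 1.39 cm

1.39 cm


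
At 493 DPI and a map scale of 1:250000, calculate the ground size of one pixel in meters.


pixel_cm = 2.54 / 493 ≈ 0.005152 cm
ground = pixel_cm * 250000 / 100 = 2.54 * 250000 / (493 * 100) = 635000 / 49300 ≈ 12.88 m

12.88 m


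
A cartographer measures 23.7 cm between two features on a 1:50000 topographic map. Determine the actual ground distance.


ground = 23.7 cm * 50000 / 100 = 11850.0 m = 11.85 km

11.85 km


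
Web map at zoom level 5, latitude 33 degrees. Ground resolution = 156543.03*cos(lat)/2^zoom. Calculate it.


res = 156543.03 * cos(33) / 2^5 = 156543.03 * 0.83867057 / 32 = 4102.75 m/pixel

4102.75 m/pixel


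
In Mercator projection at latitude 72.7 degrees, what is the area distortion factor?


area_distortion = 1/cos^2(72.7) = 11.308

11.308


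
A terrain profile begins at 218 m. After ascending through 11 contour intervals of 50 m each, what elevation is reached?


elevation = 218 + 11 * 50 = 768 m

768 m


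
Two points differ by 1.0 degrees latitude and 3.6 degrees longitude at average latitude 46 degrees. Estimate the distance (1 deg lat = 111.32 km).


dlat_km = 1.0 * 111.32 = 111.32
dlon_km = 3.6 * 111.32 * cos(46) ≈ 278.386
dist = sqrt(111.32^2 + 278.386^2) ≈ 299.8 km

299.8 km


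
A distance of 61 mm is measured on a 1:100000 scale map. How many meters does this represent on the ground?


ground = 61 mm * 100000 / 1000 = 6100.0 m

6100.0 m


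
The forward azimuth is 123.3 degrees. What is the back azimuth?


back azimuth = (123.3 + 180) mod 360 = 303.3 degrees

303.3 degrees


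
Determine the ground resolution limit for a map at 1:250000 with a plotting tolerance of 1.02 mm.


ground = 1.02 mm * 250000 / 1000 = 255.0 m

255.0 m


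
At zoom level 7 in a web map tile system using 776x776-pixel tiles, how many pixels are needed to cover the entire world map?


tiles per axis = 2^7 = 128
total tiles = 128^2 = 16384
pixels per axis = 128 * 776 = 99328
total pixels = 99328^2 = 9866051584

9866051584 pixels


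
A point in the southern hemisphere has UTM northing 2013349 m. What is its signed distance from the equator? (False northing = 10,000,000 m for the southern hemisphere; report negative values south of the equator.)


For southern: actual = 2013349 - 10000000 = -7986651 m

-7986651 m


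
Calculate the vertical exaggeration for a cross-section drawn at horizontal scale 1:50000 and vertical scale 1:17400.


VE = horizontal_scale / vertical_scale = 50000 / 17400 ≈ 2.9

2.9x


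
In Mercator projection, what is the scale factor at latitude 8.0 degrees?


SF = 1 / cos(8.0) = 1 / 0.990268 = 1.01

1.01


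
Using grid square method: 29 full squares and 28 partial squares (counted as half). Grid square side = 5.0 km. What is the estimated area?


effective squares = 29 + 28 * 0.5 = 43.0
area = 43.0 * 25.0 = 1075.0 km^2

1075.0 km^2


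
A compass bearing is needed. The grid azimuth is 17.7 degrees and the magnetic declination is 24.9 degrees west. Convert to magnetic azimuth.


magnetic azimuth = grid azimuth - declination (east +ve)
mag_az = 17.7 - -24.9 = 42.6 degrees

42.6 degrees


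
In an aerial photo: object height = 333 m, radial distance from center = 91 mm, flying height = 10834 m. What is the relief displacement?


d = h * r / H = 333 * 91 / 10834 = 2.8 mm

2.8 mm


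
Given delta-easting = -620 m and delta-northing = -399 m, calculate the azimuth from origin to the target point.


az = atan2(-620, -399) = -122.8 deg
adjusted to 0-360: 237.2 degrees

237.2 degrees


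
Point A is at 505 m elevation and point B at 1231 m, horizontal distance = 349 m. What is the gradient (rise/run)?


gradient = (1231 - 505) / 349 = 726 / 349 = 2.0802

2.0802


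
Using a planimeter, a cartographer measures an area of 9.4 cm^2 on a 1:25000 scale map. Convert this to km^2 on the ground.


ground_area = 9.4 * (25000/100)^2 = 587500.0 m^2 = 0.5875 km^2 ≈ 0.588 km^2

0.588 km^2


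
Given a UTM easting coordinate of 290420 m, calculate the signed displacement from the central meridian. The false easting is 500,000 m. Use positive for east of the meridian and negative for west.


displacement = 290420 - 500000 = -209580 m

-209580 m


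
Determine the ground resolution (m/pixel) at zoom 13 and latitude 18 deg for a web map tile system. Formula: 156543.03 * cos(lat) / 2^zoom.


res = 156543.03 * cos(18) / 2^13 = 156543.03 * 0.95105652 / 8192 = 18.17 m/pixel

18.17 m/pixel


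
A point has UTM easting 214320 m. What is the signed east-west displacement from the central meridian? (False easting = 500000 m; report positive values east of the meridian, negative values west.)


displacement = 214320 - 500000 = -285680 m

-285680 m


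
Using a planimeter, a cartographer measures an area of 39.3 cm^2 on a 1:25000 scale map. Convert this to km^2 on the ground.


ground_area = 39.3 * (25000/100)^2 = 2456250.0 m^2 = 2.45625 km^2 ≈ 2.456 km^2

2.456 km^2


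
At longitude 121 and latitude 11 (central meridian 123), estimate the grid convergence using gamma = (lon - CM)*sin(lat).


gamma = (121 - 123) * sin(11) = -2 * 0.190809 = -0.382 degrees

-0.382 degrees


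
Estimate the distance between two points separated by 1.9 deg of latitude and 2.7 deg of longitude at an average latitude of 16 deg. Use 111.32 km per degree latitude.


dlat_km = 1.9 * 111.32 = 211.508
dlon_km = 2.7 * 111.32 * cos(16) ≈ 288.921
dist = sqrt(211.508^2 + 288.921^2) ≈ 358.1 km

358.1 km


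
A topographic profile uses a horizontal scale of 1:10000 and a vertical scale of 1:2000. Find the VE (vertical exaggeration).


VE = horizontal_scale / vertical_scale = 10000 / 2000 = 5.0

5.0x


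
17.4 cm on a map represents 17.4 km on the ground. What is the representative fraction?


ground = 17.4 km = 1740000 cm; RF denominator = ground / map = 1740000 / 17.4 = 100000; RF = 1:100000

1:100000


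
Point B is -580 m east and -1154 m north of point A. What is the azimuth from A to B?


az = atan2(-580, -1154) = -153.3 deg
adjusted to 0-360: 206.7 degrees

206.7 degrees


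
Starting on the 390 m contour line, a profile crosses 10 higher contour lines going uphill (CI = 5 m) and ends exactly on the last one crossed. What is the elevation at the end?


elevation = 390 + 10 * 5 = 440 m

440 m


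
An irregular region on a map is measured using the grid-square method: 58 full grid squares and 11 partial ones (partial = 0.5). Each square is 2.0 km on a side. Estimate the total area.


effective squares = 58 + 11 * 0.5 = 63.5
area = 63.5 * 4.0 = 254.0 km^2

254.0 km^2


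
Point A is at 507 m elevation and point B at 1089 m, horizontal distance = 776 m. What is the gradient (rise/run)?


gradient = (1089 - 507) / 776 = 582 / 776 = 0.75

0.75


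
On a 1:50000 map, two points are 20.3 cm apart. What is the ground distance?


ground = 20.3 cm * 50000 / 100 = 10150.0 m = 10.15 km

10.15 km


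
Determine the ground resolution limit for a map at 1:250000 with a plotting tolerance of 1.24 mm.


ground = 1.24 mm * 250000 / 1000 = 310.0 m

310.0 m


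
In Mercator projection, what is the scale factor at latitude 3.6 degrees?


SF = 1 / cos(3.6) = 1 / 0.998027 = 1.002

1.002


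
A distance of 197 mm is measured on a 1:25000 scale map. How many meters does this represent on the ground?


ground = 197 mm * 25000 / 1000 = 4925.0 m

4925.0 m


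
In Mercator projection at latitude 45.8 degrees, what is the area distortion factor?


area_distortion = 1/cos^2(45.8) = 2.057

2.057


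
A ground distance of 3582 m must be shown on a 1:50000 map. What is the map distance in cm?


map_cm = 3582 * 100 / 50000 = 7.164 cm ≈ 7.16 cm

7.16 cm


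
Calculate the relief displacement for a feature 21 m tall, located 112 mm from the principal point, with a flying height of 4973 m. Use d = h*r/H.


d = h * r / H = 21 * 112 / 4973 = 0.47 mm

0.47 mm


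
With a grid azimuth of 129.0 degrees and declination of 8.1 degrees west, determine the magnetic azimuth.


magnetic azimuth = grid azimuth - declination (east +ve)
mag_az = 129.0 - -8.1 = 137.1 degrees

137.1 degrees


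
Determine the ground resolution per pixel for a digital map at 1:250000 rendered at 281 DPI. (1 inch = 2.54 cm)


pixel_cm = 2.54 / 281 ≈ 0.009039 cm
ground = pixel_cm * 250000 / 100 = 2.54 * 250000 / (281 * 100) = 635000 / 28100 ≈ 22.6 m

22.6 m


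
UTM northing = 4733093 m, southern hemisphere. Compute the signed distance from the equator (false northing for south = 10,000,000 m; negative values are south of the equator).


For southern: actual = 4733093 - 10000000 = -5266907 m

-5266907 m


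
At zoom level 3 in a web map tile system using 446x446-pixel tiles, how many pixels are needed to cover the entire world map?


tiles per axis = 2^3 = 8
total tiles = 8^2 = 64
pixels per axis = 8 * 446 = 3568
total pixels = 3568^2 = 12730624

12730624 pixels


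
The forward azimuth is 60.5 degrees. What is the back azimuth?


back azimuth = (60.5 + 180) mod 360 = 240.5 degrees

240.5 degrees


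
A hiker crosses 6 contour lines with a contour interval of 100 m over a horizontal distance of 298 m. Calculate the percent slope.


elevation change = 6 * 100 = 600 m
slope = 600 / 298 * 100 = 201.3%

201.3%


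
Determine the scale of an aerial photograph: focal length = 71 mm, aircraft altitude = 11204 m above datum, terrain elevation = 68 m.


scale = f / (H - h) = 71 mm / 11136 m = 71 / 11136000 = 1:156845

1:156845


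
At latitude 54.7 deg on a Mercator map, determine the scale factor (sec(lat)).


SF = 1 / cos(54.7) = 1 / 0.577858 = 1.731

1.731


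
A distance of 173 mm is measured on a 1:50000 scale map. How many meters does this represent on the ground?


ground = 173 mm * 50000 / 1000 = 8650.0 m

8650.0 m


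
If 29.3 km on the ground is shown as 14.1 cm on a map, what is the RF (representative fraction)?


ground = 29.3 km = 2930000 cm; RF denominator = ground / map = 2930000 / 14.1 ≈ 207801; RF = 1:207801

1:207801


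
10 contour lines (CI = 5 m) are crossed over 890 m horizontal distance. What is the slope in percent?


elevation change = 10 * 5 = 50 m
slope = 50 / 890 * 100 = 5.6%

5.6%


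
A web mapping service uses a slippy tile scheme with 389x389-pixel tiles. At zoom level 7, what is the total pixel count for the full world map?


tiles per axis = 2^7 = 128
total tiles = 128^2 = 16384
pixels per axis = 128 * 389 = 49792
total pixels = 49792^2 = 2479243264

2479243264 pixels


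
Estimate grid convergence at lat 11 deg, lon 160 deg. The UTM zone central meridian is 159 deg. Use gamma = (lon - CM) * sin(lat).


gamma = (160 - 159) * sin(11) = 1 * 0.190809 = 0.191 degrees

0.191 degrees


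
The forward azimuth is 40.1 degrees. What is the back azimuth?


back azimuth = (40.1 + 180) mod 360 = 220.1 degrees

220.1 degrees


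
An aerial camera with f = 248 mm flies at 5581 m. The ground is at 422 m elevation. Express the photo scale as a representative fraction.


scale = f / (H - h) = 248 mm / 5159 m = 248 / 5159000 = 1:20802

1:20802


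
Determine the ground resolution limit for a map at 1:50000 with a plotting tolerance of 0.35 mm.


ground = 0.35 mm * 50000 / 1000 = 17.5 m

17.5 m


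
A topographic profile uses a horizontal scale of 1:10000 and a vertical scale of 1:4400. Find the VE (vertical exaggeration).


VE = horizontal_scale / vertical_scale = 10000 / 4400 ≈ 2.3

2.3x


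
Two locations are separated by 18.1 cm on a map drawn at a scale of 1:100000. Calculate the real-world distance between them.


ground = 18.1 cm * 100000 / 100 = 18100.0 m = 18.1 km

18.1 km


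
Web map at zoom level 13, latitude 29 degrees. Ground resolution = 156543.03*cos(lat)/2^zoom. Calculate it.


res = 156543.03 * cos(29) / 2^13 = 156543.03 * 0.87461971 / 8192 = 16.71 m/pixel

16.71 m/pixel


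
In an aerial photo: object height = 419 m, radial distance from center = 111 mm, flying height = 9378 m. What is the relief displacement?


d = h * r / H = 419 * 111 / 9378 = 4.96 mm

4.96 mm


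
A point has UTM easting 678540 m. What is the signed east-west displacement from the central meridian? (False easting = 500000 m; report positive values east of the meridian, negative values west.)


displacement = 678540 - 500000 = 178540 m

178540 m


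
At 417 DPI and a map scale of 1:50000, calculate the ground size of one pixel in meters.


pixel_cm = 2.54 / 417 ≈ 0.006091 cm
ground = pixel_cm * 50000 / 100 = 2.54 * 50000 / (417 * 100) = 127000 / 41700 ≈ 3.05 m

3.05 m


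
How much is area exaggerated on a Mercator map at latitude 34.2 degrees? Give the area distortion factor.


area_distortion = 1/cos^2(34.2) = 1.462

1.462


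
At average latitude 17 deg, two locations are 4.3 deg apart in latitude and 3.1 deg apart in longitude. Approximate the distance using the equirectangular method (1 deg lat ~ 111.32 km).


dlat_km = 4.3 * 111.32 = 478.676
dlon_km = 3.1 * 111.32 * cos(17) ≈ 330.013
dist = sqrt(478.676^2 + 330.013^2) ≈ 581.4 km

581.4 km


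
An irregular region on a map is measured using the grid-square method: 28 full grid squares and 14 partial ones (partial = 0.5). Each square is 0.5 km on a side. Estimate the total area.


effective squares = 28 + 14 * 0.5 = 35.0
area = 35.0 * 0.25 = 8.75 km^2

8.75 km^2


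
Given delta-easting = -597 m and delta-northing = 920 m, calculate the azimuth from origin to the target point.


az = atan2(-597, 920) = -33.0 deg
adjusted to 0-360: 327.0 degrees

327.0 degrees


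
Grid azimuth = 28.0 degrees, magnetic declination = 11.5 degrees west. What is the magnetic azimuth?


magnetic azimuth = grid azimuth - declination (east +ve)
mag_az = 28.0 - -11.5 = 39.5 degrees

39.5 degrees


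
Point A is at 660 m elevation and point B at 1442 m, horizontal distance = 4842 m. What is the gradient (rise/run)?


gradient = (1442 - 660) / 4842 = 782 / 4842 = 0.1615

0.1615


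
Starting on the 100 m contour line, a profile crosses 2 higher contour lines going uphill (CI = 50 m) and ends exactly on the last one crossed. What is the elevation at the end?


elevation = 100 + 2 * 50 = 200 m

200 m


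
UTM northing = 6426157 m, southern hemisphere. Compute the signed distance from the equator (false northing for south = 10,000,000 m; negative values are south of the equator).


For southern: actual = 6426157 - 10000000 = -3573843 m

-3573843 m


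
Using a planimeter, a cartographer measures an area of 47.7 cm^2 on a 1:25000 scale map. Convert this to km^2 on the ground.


ground_area = 47.7 * (25000/100)^2 = 2981250.0 m^2 = 2.98125 km^2 ≈ 2.981 km^2

2.981 km^2


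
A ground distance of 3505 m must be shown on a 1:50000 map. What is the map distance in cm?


map_cm = 3505 * 100 / 50000 = 7.01 cm

7.01 cm


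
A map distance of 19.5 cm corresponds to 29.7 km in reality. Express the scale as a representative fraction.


ground = 29.7 km = 2970000 cm; RF denominator = ground / map = 2970000 / 19.5 ≈ 152308; RF = 1:152308

1:152308


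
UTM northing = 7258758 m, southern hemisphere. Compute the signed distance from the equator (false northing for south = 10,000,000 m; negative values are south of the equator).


For southern: actual = 7258758 - 10000000 = -2741242 m

-2741242 m


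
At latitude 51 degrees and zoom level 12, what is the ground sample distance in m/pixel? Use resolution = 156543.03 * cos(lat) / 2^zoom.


res = 156543.03 * cos(51) / 2^12 = 156543.03 * 0.62932039 / 4096 = 24.05 m/pixel

24.05 m/pixel


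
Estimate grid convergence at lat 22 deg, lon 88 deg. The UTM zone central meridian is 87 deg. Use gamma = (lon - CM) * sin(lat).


gamma = (88 - 87) * sin(22) = 1 * 0.374607 = 0.375 degrees

0.375 degrees


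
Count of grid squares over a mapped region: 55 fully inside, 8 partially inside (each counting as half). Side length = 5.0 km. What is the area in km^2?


effective squares = 55 + 8 * 0.5 = 59.0
area = 59.0 * 25.0 = 1475.0 km^2

1475.0 km^2


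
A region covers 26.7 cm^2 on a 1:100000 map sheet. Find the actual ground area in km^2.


ground_area = 26.7 * (100000/100)^2 = 26700000.0 m^2 = 26.7 km^2

26.7 km^2


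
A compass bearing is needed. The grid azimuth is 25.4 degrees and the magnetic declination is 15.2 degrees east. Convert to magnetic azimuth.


magnetic azimuth = grid azimuth - declination (east +ve)
mag_az = 25.4 - 15.2 = 10.2 degrees

10.2 degrees


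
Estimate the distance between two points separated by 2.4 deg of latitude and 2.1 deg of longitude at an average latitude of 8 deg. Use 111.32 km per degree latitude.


dlat_km = 2.4 * 111.32 = 267.168
dlon_km = 2.1 * 111.32 * cos(8) ≈ 231.497
dist = sqrt(267.168^2 + 231.497^2) ≈ 353.5 km

353.5 km


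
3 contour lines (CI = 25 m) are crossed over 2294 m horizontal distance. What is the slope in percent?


elevation change = 3 * 25 = 75 m
slope = 75 / 2294 * 100 = 3.3%

3.3%


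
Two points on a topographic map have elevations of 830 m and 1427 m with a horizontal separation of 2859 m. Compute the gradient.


gradient = (1427 - 830) / 2859 = 597 / 2859 = 0.2088

0.2088


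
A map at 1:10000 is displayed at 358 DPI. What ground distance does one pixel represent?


pixel_cm = 2.54 / 358 ≈ 0.007095 cm
ground = pixel_cm * 10000 / 100 = 2.54 * 10000 / (358 * 100) = 25400 / 35800 ≈ 0.71 m

0.71 m


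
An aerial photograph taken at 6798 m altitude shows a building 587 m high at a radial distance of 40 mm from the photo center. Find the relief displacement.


d = h * r / H = 587 * 40 / 6798 = 3.45 mm

3.45 mm


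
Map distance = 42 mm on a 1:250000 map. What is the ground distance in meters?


ground = 42 mm * 250000 / 1000 = 10500.0 m

10500.0 m


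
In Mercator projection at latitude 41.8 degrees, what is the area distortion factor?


area_distortion = 1/cos^2(41.8) = 1.799

1.799


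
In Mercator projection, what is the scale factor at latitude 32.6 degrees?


SF = 1 / cos(32.6) = 1 / 0.842452 = 1.187

1.187


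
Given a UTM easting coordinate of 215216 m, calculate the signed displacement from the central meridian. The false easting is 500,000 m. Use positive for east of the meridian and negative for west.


displacement = 215216 - 500000 = -284784 m

-284784 m


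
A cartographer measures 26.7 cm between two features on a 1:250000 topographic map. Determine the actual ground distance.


ground = 26.7 cm * 250000 / 100 = 66750.0 m = 66.75 km

66.75 km


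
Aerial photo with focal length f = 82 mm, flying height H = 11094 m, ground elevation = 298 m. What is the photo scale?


scale = f / (H - h) = 82 mm / 10796 m = 82 / 10796000 = 1:131659

1:131659


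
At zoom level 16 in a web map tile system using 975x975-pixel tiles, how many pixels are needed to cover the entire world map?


tiles per axis = 2^16 = 65536
total tiles = 65536^2 = 4294967296
pixels per axis = 65536 * 975 = 63897600
total pixels = 63897600^2 = 4082903285760000

4082903285760000 pixels


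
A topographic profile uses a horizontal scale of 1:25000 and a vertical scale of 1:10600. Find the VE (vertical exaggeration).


VE = horizontal_scale / vertical_scale = 25000 / 10600 ≈ 2.4

2.4x


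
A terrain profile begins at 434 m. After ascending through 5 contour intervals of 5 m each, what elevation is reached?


elevation = 434 + 5 * 5 = 459 m

459 m


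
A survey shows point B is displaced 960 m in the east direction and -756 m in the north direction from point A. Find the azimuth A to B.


az = atan2(960, -756) = 128.2 deg
adjusted to 0-360: 128.2 degrees

128.2 degrees


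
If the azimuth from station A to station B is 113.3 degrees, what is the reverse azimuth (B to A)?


back azimuth = (113.3 + 180) mod 360 = 293.3 degrees

293.3 degrees


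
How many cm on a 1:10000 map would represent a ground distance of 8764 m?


map_cm = 8764 * 100 / 10000 = 87.64 cm

87.64 cm


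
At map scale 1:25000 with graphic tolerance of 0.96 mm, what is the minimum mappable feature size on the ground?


ground = 0.96 mm * 25000 / 1000 = 24.0 m

24.0 m


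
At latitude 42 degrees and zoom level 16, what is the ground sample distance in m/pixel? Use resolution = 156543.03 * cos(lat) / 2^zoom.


res = 156543.03 * cos(42) / 2^16 = 156543.03 * 0.74314483 / 65536 = 1.78 m/pixel

1.78 m/pixel


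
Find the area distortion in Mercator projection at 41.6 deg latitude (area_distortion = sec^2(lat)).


area_distortion = 1/cos^2(41.6) = 1.788

1.788


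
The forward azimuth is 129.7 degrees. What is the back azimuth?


back azimuth = (129.7 + 180) mod 360 = 309.7 degrees

309.7 degrees


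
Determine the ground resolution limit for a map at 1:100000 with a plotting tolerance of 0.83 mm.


ground = 0.83 mm * 100000 / 1000 = 83.0 m

83.0 m


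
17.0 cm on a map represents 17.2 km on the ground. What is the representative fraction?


ground = 17.2 km = 1720000 cm; RF denominator = ground / map = 1720000 / 17.0 ≈ 101176; RF = 1:101176

1:101176


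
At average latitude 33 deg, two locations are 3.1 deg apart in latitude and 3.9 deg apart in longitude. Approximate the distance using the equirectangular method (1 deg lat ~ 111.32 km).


dlat_km = 3.1 * 111.32 = 345.092
dlon_km = 3.9 * 111.32 * cos(33) ≈ 364.107
dist = sqrt(345.092^2 + 364.107^2) ≈ 501.7 km

501.7 km


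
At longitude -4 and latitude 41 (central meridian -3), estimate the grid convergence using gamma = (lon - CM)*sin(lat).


gamma = (-4 - -3) * sin(41) = -1 * 0.656059 = -0.656 degrees

-0.656 degrees


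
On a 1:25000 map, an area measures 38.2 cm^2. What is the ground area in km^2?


ground_area = 38.2 * (25000/100)^2 = 2387500.0 m^2 = 2.3875 km^2 ≈ 2.388 km^2

2.388 km^2


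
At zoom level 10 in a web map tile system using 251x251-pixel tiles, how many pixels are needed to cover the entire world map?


tiles per axis = 2^10 = 1024
total tiles = 1024^2 = 1048576
pixels per axis = 1024 * 251 = 257024
total pixels = 257024^2 = 66061336576

66061336576 pixels


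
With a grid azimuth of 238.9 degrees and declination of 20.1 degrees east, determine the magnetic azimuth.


magnetic azimuth = grid azimuth - declination (east +ve)
mag_az = 238.9 - 20.1 = 218.8 degrees

218.8 degrees


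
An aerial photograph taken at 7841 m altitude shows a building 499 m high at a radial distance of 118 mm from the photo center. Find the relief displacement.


d = h * r / H = 499 * 118 / 7841 = 7.51 mm

7.51 mm


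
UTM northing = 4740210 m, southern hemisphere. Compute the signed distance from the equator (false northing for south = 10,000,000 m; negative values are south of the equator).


For southern: actual = 4740210 - 10000000 = -5259790 m

-5259790 m


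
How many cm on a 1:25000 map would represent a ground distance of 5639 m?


map_cm = 5639 * 100 / 25000 = 22.556 cm ≈ 22.56 cm

22.56 cm


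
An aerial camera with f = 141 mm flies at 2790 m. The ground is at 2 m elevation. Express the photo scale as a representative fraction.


scale = f / (H - h) = 141 mm / 2788 m = 141 / 2788000 = 1:19773

1:19773


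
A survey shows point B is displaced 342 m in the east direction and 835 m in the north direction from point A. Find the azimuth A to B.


az = atan2(342, 835) = 22.3 deg
adjusted to 0-360: 22.3 degrees

22.3 degrees


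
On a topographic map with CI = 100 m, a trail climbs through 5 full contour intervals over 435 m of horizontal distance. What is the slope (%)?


elevation change = 5 * 100 = 500 m
slope = 500 / 435 * 100 = 114.9%

114.9%


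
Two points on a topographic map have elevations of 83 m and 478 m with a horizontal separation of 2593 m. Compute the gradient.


gradient = (478 - 83) / 2593 = 395 / 2593 = 0.1523

0.1523


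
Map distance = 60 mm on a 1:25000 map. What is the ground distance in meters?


ground = 60 mm * 25000 / 1000 = 1500.0 m

1500.0 m


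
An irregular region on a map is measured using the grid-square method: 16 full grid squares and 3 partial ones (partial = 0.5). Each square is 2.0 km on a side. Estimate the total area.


effective squares = 16 + 3 * 0.5 = 17.5
area = 17.5 * 4.0 = 70.0 km^2

70.0 km^2


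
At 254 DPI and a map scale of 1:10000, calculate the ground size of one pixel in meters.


pixel_cm = 2.54 / 254 = 0.01 cm
ground = pixel_cm * 10000 / 100 = 2.54 * 10000 / (254 * 100) = 25400 / 25400 = 1.0 m

1.0 m


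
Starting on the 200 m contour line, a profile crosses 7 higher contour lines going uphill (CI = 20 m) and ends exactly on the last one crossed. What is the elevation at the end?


elevation = 200 + 7 * 20 = 340 m

340 m


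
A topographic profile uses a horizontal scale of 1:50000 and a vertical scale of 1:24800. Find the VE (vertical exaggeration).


VE = horizontal_scale / vertical_scale = 50000 / 24800 ≈ 2.0

2.0x


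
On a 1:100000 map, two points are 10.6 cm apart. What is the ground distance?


ground = 10.6 cm * 100000 / 100 = 10600.0 m = 10.6 km

10.6 km


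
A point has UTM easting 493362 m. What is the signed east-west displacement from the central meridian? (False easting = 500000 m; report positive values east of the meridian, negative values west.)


displacement = 493362 - 500000 = -6638 m

-6638 m


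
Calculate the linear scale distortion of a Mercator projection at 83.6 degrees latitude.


SF = 1 / cos(83.6) = 1 / 0.111469 = 8.971

8.971


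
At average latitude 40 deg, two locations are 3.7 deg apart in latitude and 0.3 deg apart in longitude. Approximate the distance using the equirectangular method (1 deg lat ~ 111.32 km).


dlat_km = 3.7 * 111.32 = 411.884
dlon_km = 0.3 * 111.32 * cos(40) ≈ 25.583
dist = sqrt(411.884^2 + 25.583^2) ≈ 412.7 km

412.7 km


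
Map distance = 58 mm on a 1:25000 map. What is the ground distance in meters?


ground = 58 mm * 25000 / 1000 = 1450.0 m

1450.0 m


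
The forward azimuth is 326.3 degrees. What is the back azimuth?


back azimuth = (326.3 + 180) mod 360 = 146.3 degrees

146.3 degrees


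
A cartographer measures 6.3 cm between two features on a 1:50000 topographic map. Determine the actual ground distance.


ground = 6.3 cm * 50000 / 100 = 3150.0 m = 3.15 km

3.15 km


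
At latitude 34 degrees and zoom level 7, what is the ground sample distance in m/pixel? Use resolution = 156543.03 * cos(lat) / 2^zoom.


res = 156543.03 * cos(34) / 2^7 = 156543.03 * 0.82903757 / 128 = 1013.91 m/pixel

1013.91 m/pixel


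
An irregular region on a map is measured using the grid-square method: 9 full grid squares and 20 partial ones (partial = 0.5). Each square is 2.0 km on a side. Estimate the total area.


effective squares = 9 + 20 * 0.5 = 19.0
area = 19.0 * 4.0 = 76.0 km^2

76.0 km^2


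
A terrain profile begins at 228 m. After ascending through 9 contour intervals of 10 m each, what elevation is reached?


elevation = 228 + 9 * 10 = 318 m

318 m


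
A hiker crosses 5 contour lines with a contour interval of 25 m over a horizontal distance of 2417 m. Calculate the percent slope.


elevation change = 5 * 25 = 125 m
slope = 125 / 2417 * 100 = 5.2%

5.2%


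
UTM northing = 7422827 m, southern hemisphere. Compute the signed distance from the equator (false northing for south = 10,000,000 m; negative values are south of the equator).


For southern: actual = 7422827 - 10000000 = -2577173 m

-2577173 m


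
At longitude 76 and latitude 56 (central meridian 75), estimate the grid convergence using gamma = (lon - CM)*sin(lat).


gamma = (76 - 75) * sin(56) = 1 * 0.829038 = 0.829 degrees

0.829 degrees


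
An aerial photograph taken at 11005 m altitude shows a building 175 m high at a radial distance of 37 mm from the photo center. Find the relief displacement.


d = h * r / H = 175 * 37 / 11005 = 0.59 mm

0.59 mm
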